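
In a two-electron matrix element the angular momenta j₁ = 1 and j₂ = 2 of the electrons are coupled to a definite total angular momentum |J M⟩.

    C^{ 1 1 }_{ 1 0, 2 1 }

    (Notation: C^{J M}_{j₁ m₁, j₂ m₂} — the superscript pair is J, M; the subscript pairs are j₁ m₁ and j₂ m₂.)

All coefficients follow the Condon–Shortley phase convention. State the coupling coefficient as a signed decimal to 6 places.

-0.547723  (= −√(3/10))

triangle: 2!·0!·2!/5! = 4/120
(j±m)!: 1!·1!·3!·1!·2!·0! = 12
prefactor² = (2J+1)·Δ·N² = 6/5
  k=1: −1/(1!·1!·0!·2!·0!·0!) = -1/2
Σ = -1/2  ⇒  CG² = 6/5·(-1/2)² = 3/10
CG = −√(3/10) = -0.547723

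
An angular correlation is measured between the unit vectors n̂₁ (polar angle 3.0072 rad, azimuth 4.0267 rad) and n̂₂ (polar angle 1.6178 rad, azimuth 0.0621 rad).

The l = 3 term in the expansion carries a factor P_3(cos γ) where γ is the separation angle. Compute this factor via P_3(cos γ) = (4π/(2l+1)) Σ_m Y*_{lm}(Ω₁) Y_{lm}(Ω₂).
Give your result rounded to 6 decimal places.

Addition theorem: P_3(cos γ) = (4π/7) Σ_m Y*_{lm}(Ω₁) Y_{lm}(Ω₂), m = −3…3:
  m=-3: (+0.000887-0.000469i) × (+0.408647-0.077024i) = +0.000326-0.000260i  (running Σ = +0.000326-0.000260i)
  m=-2: (+0.003602-0.017822i) × (-0.047544+0.005936i) = -0.000065+0.000869i  (running Σ = +0.000261+0.000609i)
  m=-1: (-0.107216-0.131053i) × (-0.318644+0.019813i) = +0.036760+0.039635i  (running Σ = +0.037021+0.040244i)
  m=0: (-0.706427-0.000000i) × (+0.052409+0.000000i) = -0.037023-0.000000i  (running Σ = -0.000002+0.040244i)
  m=1: (+0.107216-0.131053i) × (+0.318644+0.019813i) = +0.036760-0.039635i  (running Σ = +0.036759+0.000609i)
  m=2: (+0.003602+0.017822i) × (-0.047544-0.005936i) = -0.000065-0.000869i  (running Σ = +0.036693-0.000260i)
  m=3: (-0.000887-0.000469i) × (-0.408647-0.077024i) = +0.000326+0.000260i  (running Σ = +0.037020+0.000000i)
Total Σ_m = +0.037020+0.000000i. Multiply by 1.795196: +0.066458+0.000000i. P_3(cos γ) = 0.066458

0.066458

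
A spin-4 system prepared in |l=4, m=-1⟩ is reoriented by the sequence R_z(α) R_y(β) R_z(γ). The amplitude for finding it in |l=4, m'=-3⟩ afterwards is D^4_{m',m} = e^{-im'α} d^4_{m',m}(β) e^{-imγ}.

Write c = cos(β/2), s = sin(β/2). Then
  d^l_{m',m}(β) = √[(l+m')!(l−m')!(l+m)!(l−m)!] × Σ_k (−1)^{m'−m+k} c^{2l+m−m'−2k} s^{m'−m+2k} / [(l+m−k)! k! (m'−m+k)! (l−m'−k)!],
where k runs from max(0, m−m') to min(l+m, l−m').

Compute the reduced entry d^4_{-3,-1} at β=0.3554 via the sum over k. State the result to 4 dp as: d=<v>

d=0.2134

d^4_{-3,-1}(β=0.3554) via the finite sum:
With c≡cos(β/2)=0.984253 and s≡sin(β/2)=0.176766, N=[1·5040·6·120]^{1/2}=1904.940944
The bounds max(0,m−m')=2 and min(l+m,l−m')=3 give 2 terms
  k=2: (−1)^0·1904.9409/(240)·0.9843^6·0.1768^2 = +0.225481
  k=3: (−1)^1·1904.9409/(144)·0.9843^4·0.1768^4 = -0.012121
d^4_{-3,-1}(0.3554) = +0.225481 -0.012121 = +0.213359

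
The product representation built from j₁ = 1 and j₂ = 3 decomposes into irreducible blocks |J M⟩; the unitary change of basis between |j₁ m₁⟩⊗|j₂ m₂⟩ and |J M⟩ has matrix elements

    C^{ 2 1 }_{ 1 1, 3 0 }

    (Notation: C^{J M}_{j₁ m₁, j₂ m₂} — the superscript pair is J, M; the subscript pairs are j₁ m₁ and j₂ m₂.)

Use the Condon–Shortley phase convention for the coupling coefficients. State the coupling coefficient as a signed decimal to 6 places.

+√(1/7) ≈ +0.377964

√[5·2!0!4!/7! · 2!0!3!3!3!1!] = √(144/7)
  +(−1)^0/∏(0,2,0,3,0,1)! = 1/12  (running 1/12)
⟨..|..⟩ = √(144/7)·(1/12) = +0.377964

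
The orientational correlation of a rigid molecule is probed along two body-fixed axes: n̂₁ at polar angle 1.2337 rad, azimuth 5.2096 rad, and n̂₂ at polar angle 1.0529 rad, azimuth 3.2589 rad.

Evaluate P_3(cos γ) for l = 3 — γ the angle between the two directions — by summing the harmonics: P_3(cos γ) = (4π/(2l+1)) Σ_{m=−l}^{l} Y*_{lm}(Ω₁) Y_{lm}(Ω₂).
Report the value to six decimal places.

Term-by-term m-sum for l=3 (normalisation 4π/7 = 1.795196):
  term(m=-3) = (0.087187, -0.040100)   from Y*(Ω₁)=(-0.349571, 0.027731), Y(Ω₂)=(-0.256894, 0.094334)
  term(m=-2) = (-0.083358, -0.079197)   from Y*(Ω₁)=(-0.164064, -0.252407), Y(Ω₂)=(0.371480, -0.088790)
  term(m=-1) = (0.003243, -0.008121)   from Y*(Ω₁)=(-0.065904, 0.121440), Y(Ω₂)=(-0.062854, 0.007407)
  term(m=+0) = (0.099262, 0.000000)   from Y*(Ω₁)=(-0.302771, -0.000000), Y(Ω₂)=(-0.327845, 0.000000)
  term(m=+1) = (0.003243, 0.008121)   from Y*(Ω₁)=(0.065904, 0.121440), Y(Ω₂)=(0.062854, 0.007407)
  term(m=+2) = (-0.083358, 0.079197)   from Y*(Ω₁)=(-0.164064, 0.252407), Y(Ω₂)=(0.371480, 0.088790)
  term(m=+3) = (0.087187, 0.040100)   from Y*(Ω₁)=(0.349571, 0.027731), Y(Ω₂)=(0.256894, 0.094334)
Total Σ_m = (0.113406, 0.000000). Multiply by 1.795196: (0.203585, 0.000000). P_3(cos γ) = 0.203585

0.203585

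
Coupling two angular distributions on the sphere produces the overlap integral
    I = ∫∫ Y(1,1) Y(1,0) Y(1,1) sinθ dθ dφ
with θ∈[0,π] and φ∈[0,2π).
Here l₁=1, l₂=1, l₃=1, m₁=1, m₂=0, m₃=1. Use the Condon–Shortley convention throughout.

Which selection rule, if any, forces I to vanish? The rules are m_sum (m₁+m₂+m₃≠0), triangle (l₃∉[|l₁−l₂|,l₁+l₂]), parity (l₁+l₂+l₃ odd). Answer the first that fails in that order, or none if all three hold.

Σmᵢ = 2  ✗
l₃∈[|l₁−l₂|,l₁+l₂]=[0,2], have l₃=1
Σlᵢ = 3 ⇒ odd

m_sum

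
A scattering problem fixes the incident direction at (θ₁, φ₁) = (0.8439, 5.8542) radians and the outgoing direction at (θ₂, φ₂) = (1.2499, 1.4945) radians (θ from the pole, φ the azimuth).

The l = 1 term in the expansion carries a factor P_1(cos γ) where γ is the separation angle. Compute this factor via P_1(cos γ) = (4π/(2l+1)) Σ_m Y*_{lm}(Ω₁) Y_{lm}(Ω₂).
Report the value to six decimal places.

-0.035326

Addition theorem: P_1(cos γ) = (4π/3) Σ_m Y*_{lm}(Ω₁) Y_{lm}(Ω₂), m = −1…1:
  term(m=-1) = -0.02924 - 0.07943j   from Y*(Ω₁)=0.23477 - 0.10738j, Y(Ω₂)=0.02499 - 0.32690j
  term(m=+0) = 0.05004 + 0.00000j   from Y*(Ω₁)=0.32470 + 0.00000j, Y(Ω₂)=0.15411 + 0.00000j
  term(m=+1) = -0.02924 + 0.07943j   from Y*(Ω₁)=-0.23477 - 0.10738j, Y(Ω₂)=-0.02499 - 0.32690j
Total Σ_m = -0.00843 + 0.00000j. Multiply by 4.188790: -0.03533 + 0.00000j. P_1(cos γ) = -0.035326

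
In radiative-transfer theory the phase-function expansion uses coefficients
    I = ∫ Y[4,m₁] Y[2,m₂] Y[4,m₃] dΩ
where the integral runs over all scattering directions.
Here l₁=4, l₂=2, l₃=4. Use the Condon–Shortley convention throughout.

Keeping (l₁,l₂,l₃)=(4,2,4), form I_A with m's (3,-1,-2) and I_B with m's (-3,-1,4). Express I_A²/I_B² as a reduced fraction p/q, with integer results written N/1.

25/28

Shared (l₁,l₂,l₃)=(4,2,4): N and (l;000)² cancel in I_A²/I_B².
A: Δ = 2!·6!·2!/11! = 1/13860; Racah Σ t=0..1: t=0:+1/240 t=1:−1/1440 = 1/288; ⇒ 3j(4 2 4; 3 -1 -2)² = 5/132, sgn +1
B: Δ = 2!·6!·2!/11! = 1/13860; Racah Σ t=1..1: t=1:−1/1440 = -1/1440; ⇒ 3j(4 2 4; -3 -1 4)² = 7/165, sgn -1
I_A²/I_B² = (5/132)/(7/165) = 25/28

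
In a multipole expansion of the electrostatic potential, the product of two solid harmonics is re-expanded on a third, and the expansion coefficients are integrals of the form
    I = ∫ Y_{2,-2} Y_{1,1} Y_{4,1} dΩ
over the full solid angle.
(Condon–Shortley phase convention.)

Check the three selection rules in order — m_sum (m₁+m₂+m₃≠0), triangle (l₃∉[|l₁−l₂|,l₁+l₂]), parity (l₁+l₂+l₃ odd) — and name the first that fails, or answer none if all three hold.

Σmᵢ = 0  ✓
l₃∈[|l₁−l₂|,l₁+l₂]=[1,3] required, l₃=4 fails  ✗
Σlᵢ = 7 ⇒ odd

triangle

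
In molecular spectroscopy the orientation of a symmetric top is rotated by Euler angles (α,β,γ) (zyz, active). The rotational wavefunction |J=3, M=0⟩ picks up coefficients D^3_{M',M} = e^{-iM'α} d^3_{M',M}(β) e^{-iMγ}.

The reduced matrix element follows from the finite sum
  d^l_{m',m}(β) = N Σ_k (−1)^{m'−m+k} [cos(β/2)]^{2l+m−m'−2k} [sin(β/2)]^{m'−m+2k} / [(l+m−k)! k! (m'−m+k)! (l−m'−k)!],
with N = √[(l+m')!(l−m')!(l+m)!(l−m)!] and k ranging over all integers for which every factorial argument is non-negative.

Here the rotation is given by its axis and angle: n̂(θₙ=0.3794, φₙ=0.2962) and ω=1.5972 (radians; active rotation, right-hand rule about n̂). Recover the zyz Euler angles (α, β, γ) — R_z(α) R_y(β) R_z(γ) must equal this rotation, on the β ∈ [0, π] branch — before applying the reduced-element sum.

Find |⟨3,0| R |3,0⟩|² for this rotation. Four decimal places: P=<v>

P=0.0882

Axis–angle → zyz. n̂ = (sinθₙcosφₙ, sinθₙsinφₙ, cosθₙ) = (+0.354235, +0.108105, +0.928887), ω = 1.5972.
R = I cosω + sinω [n̂]ₓ + (1−cosω) n̂n̂ᵀ gives
  R = [+0.102395, -0.889258, +0.445798; +0.967869, -0.014405, -0.251043; +0.229664, +0.457179, +0.859210]
β = atan2(√(R₁₃²+R₂₃²), R₃₃) = 0.537073; α = atan2(R₂₃, R₁₃) mod 2π = 5.770315; γ = atan2(R₃₂, −R₃₁) mod 2π = 2.036323
D^3_{0,0}(5.7703,0.5371,2.0363) = e^{-i·0·5.7703}·d^3_{0,0}(0.5371)·e^{-i·0·2.0363}. Compute d first:
With c≡cos(β/2)=0.964160 and s≡sin(β/2)=0.265321, N=[6·6·6·6]^{1/2}=36.000000
k: max(0,(0)−(0))=0 … min(3+(0),3−(0))=3
  k=0: (−1)^0·36.0000/(36)·0.9642^6·0.2653^0 = +0.803332
  k=1: (−1)^1·36.0000/(4)·0.9642^4·0.2653^2 = -0.547497
  k=2: (−1)^2·36.0000/(4)·0.9642^2·0.2653^4 = +0.041460
  k=3: (−1)^3·36.0000/(36)·0.9642^0·0.2653^6 = -0.000349
d^3_{0,0}(0.5371) = +0.803332 -0.547497 +0.041460 -0.000349 = +0.296946
|D^3_{0,0}|² = |d^3_{0,0}(β)|² = (+0.296946)² = 0.088177 (the z-rotation phases have unit modulus)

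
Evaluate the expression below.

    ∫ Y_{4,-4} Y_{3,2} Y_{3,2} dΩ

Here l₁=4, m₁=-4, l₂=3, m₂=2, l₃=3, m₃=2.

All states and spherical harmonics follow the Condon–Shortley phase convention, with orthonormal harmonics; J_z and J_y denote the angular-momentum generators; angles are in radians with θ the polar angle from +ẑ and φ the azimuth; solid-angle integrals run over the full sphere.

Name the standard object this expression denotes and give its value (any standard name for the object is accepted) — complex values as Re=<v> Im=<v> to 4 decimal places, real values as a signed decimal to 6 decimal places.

Gaunt coefficient, +0.214561

This is a Gaunt coefficient — the integral of a triple product of spherical harmonics over the sphere.
m-sum 0 ✓  L=10 even ✓  1≤3≤7 ✓
Π(2lᵢ+1) = 9×7×7 = 441
triangle coeff Δ(4,3,3) = 1/34650
Σ_t [1,3]: t=1:−1/72 t=2:+1/16 t=3:−1/72 = 5/144
(3j)²=2/77 [(4 3 3; 0 0 0)], sign=-1
Σ_t [4,4]: t=4:+1/576 = 1/576
(3j)²=5/99 [(4 3 3; -4 2 2)], sign=-1
⇒ 4πI² = 70/121
I = (+1)√(70/121/(4π)) = 0.21456131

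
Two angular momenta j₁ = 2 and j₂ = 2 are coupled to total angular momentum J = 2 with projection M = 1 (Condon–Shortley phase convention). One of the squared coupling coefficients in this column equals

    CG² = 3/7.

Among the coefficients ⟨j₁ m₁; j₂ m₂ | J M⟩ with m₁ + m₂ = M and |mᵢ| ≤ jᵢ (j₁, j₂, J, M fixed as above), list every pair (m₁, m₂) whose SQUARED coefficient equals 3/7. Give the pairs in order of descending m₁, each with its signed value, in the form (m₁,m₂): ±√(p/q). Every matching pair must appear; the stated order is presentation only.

(2,-1): +√(3/7); (-1,2): +√(3/7)

Admissible pairs with m₁+m₂ = M = 1: (-1,2), (0,1), (1,0), (2,-1)
  (m₁,m₂)=(2,-1): CG² = 3/7, CG = +√(3/7)   ← matches the target
  (m₁,m₂)=(1,0): CG² = 1/14, CG = −√(1/14)
  (m₁,m₂)=(0,1): CG² = 1/14, CG = −√(1/14)
  (m₁,m₂)=(-1,2): CG² = 3/7, CG = +√(3/7)   ← matches the target
Pairs with CG² = 3/7: (2,-1): +√(3/7); (-1,2): +√(3/7)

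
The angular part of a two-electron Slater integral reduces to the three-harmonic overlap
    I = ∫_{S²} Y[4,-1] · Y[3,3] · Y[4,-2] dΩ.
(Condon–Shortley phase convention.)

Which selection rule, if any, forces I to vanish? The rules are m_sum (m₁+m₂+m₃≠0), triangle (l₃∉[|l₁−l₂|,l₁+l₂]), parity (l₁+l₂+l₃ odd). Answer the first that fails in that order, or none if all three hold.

m₁+m₂+m₃ = -1 + 3 − 2 = 0  ✓
triangle: |4−3|=1 ≤ l₃=4 ≤ 4+3=7  ✓
parity: l₁+l₂+l₃ = 11 is odd  ✗

parity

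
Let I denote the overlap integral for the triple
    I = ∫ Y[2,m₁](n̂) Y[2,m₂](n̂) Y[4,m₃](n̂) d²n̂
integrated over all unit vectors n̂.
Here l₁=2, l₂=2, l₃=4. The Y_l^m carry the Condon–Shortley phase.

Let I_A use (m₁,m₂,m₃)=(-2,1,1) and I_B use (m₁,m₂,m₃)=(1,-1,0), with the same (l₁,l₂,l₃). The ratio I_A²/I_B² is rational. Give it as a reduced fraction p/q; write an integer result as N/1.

l's match ⇒ only the (l;m) 3-j factors differ between A and B.
A: triangle coeff Δ(2,2,4) = 1/630; Σ_t [0,0]: t=0:+1/144 = 1/144; (3j)²=1/126 [(2 2 4; -2 1 1)], sign=-1
B: triangle coeff Δ(2,2,4) = 1/630; Σ_t [0,0]: t=0:+1/36 = 1/36; (3j)²=8/315 [(2 2 4; 1 -1 0)], sign=+1
I_A²/I_B² = (1/126)/(8/315) = 5/16

5/16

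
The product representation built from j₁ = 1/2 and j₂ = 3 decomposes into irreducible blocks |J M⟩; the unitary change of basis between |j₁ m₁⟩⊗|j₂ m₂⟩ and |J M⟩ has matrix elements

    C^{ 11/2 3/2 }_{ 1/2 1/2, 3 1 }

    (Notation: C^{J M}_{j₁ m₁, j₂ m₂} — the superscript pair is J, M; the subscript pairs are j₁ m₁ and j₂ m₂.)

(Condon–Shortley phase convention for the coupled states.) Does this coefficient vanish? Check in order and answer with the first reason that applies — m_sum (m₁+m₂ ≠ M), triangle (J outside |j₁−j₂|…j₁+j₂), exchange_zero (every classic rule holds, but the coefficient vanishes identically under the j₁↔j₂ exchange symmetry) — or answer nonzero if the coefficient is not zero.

triangle

m-sum: m₁+m₂ = 1/2+1 = 3/2, M = 3/2  ✓
triangle: need |j₁−j₂| ≤ J ≤ j₁+j₂, i.e. J ∈ [5/2, 7/2]; J = 11/2 is outside ✗ ⇒ coefficient is 0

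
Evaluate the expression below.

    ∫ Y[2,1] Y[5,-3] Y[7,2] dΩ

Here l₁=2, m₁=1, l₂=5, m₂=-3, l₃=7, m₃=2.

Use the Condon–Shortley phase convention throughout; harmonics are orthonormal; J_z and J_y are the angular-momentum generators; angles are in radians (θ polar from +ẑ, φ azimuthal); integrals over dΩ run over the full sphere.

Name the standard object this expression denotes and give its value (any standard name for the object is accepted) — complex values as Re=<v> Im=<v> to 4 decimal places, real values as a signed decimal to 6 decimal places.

Gaunt coefficient, +0.107507

This is a Gaunt coefficient — the integral of a triple product of spherical harmonics over the sphere.
m-sum 0 ✓  L=14 even ✓  3≤7≤7 ✓
Π(2lᵢ+1) = 5×11×15 = 825
triangle coeff Δ(2,5,7) = 1/15015
Σ_t [0,0]: t=0:+1/57600 = 1/57600
(3j)²=21/715 [(2 5 7; 0 0 0)], sign=-1
Σ_t [0,0]: t=0:+1/483840 = 1/483840
(3j)²=6/1001 [(2 5 7; 1 -3 2)], sign=-1
⇒ 4πI² = 270/1859
I = (+1)√(270/1859/(4π)) = 0.10750713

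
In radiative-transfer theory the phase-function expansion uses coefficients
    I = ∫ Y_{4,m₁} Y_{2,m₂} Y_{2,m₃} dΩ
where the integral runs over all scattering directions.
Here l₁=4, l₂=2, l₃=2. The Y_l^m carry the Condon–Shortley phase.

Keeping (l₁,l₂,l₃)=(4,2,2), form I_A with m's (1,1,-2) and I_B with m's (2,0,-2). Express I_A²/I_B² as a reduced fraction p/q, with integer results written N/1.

1/3

Shared (l₁,l₂,l₃)=(4,2,2): N and (l;000)² cancel in I_A²/I_B².
A: Δ = 4!·4!·0!/9! = 1/630; Racah Σ t=3..3: t=3:−1/144 = -1/144; ⇒ 3j(4 2 2; 1 1 -2)² = 1/126, sgn -1
B: Δ = 4!·4!·0!/9! = 1/630; Racah Σ t=2..2: t=2:+1/96 = 1/96; ⇒ 3j(4 2 2; 2 0 -2)² = 1/42, sgn +1
I_A²/I_B² = (1/126)/(1/42) = 1/3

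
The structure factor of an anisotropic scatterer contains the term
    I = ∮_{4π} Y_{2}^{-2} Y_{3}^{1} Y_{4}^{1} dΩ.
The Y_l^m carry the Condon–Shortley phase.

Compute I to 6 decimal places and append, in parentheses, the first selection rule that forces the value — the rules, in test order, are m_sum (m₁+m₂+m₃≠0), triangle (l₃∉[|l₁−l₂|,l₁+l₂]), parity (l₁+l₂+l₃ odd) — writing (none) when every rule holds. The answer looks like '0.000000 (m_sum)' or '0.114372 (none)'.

L=9 odd ⇒ parity kills the (l;000) factor ⇒ I = 0

0.000000 (parity)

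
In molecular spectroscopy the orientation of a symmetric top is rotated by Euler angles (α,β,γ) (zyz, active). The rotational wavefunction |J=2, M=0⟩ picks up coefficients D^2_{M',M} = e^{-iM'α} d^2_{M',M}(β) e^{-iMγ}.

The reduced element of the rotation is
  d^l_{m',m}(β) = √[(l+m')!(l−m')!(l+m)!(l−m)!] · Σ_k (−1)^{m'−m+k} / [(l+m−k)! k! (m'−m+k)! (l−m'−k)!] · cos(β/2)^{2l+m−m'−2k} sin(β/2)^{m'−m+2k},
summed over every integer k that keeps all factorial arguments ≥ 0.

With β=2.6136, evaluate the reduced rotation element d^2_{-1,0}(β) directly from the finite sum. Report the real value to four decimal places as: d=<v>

d=-0.5330

d^2_{-1,0}(β=2.6136) via the finite sum:
c=cos(2.613600/2)=0.260940, s=sin(2.613600/2)=0.965355; N=√[1·6·2·2]=4.898979
k: max(0,(0)−(-1))=1 … min(2+(0),2−(-1))=2
  k=1: (−1)^0·4.8990/(2)·0.2609^3·0.9654^1 = +0.042013
  k=2: (−1)^1·4.8990/(2)·0.2609^1·0.9654^3 = -0.575014
d^2_{-1,0}(2.6136) = +0.042013 -0.575014 = -0.533000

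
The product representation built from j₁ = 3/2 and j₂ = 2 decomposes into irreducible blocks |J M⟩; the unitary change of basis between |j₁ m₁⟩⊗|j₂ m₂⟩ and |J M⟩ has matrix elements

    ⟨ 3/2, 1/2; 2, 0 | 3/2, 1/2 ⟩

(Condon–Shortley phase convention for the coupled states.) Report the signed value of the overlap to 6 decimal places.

-0.447214

triangle: 2!×1!×2!/6! = 4/720
(j±m)!: 2!×1!×2!×2!×2!×1! = 16
prefactor² = (2J+1)×Δ×N² = 16/45
  k=0: +1/(0!×2!×1!×2!×0!×0!) = 1/4
  k=1: −1/(1!×1!×0!×1!×1!×1!) = -1
Σ = -3/4  ⇒  CG² = 16/45×(-3/4)² = 1/5
CG = −√(1/5) = -0.447214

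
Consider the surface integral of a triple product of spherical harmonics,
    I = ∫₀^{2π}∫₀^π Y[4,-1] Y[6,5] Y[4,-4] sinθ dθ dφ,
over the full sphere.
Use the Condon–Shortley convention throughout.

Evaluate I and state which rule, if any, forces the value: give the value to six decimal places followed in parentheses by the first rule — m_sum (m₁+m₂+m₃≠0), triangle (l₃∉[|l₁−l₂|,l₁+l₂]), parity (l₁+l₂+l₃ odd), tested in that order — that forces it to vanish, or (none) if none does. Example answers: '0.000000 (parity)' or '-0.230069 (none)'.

0.200167 (none)

Checks pass: Σm=0; 14 even; l₃=4∈[2,10].
(2·4+1)(2·6+1)(2·4+1) = 1053
Δ: 6! 2! 6! / 15! → 1/1261260
sum: t=2:+1/4608 t=3:−1/1296 t=4:+1/4608 = -7/20736
3j²(4 6 4; 0 0 0) = Δ·Π!·Σ² = 20/1287  (sign -1)
sum: t=5:−1/172800 = -1/172800
3j²(4 6 4; -1 5 -4) = Δ·Π!·Σ² = 2/65  (sign -1)
combine: 4πI² = 1053·20/1287·2/65 = 72/143
take √, sign +1: I = 0.20016738
No selection rule forces the value: the integral is nonzero (none).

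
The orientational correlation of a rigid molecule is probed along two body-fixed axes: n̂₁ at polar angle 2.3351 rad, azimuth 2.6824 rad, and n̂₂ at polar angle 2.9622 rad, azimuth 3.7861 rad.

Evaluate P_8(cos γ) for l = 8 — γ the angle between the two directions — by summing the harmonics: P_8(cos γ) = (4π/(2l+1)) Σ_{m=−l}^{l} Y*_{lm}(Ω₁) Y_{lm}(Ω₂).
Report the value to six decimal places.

0.231793

Term-by-term m-sum for l=8 (normalisation 4π/17 = 0.739198):
  m=-8: Y*=-0.032751+0.019275i  Y=+0.000000+0.000000i  product -0.000000-0.000000i
  m=-7: Y*=-0.145343+0.010593i  Y=-0.000002+0.000011i  product +0.000000-0.000002i
  m=-6: Y*=-0.305057-0.124126i  Y=-0.000123+0.000109i  product +0.000051-0.000018i
  m=-5: Y*=-0.306069-0.345353i  Y=-0.001662+0.000135i  product +0.000555+0.000533i
  m=-4: Y*=-0.083455-0.306337i  Y=-0.010655-0.006733i  product -0.001173+0.003826i
  m=-3: Y*=-0.022127+0.113089i  Y=-0.024919-0.065659i  product +0.007977-0.001365i
  m=-2: Y*=-0.233319+0.305385i  Y=+0.076191-0.263197i  product +0.062600+0.084677i
  m=-1: Y*=-0.057596+0.028478i  Y=+0.522957-0.393041i  product -0.018927+0.037530i
  m=+0: Y*=+0.364421-0.000000i  Y=+0.580124+0.000000i  product +0.211409+0.000000i
  m=+1: Y*=+0.057596+0.028478i  Y=-0.522957-0.393041i  product -0.018927-0.037530i
  m=+2: Y*=-0.233319-0.305385i  Y=+0.076191+0.263197i  product +0.062600-0.084677i
  m=+3: Y*=+0.022127+0.113089i  Y=+0.024919-0.065659i  product +0.007977+0.001365i
  m=+4: Y*=-0.083455+0.306337i  Y=-0.010655+0.006733i  product -0.001173-0.003826i
  m=+5: Y*=+0.306069-0.345353i  Y=+0.001662+0.000135i  product +0.000555-0.000533i
  m=+6: Y*=-0.305057+0.124126i  Y=-0.000123-0.000109i  product +0.000051+0.000018i
  m=+7: Y*=+0.145343+0.010593i  Y=+0.000002+0.000011i  product +0.000000+0.000002i
  m=+8: Y*=-0.032751-0.019275i  Y=+0.000000-0.000000i  product -0.000000+0.000000i
Σ over m = +0.313573-0.000000i; ×(4π/17) → +0.231793-0.000000i. Real part: 0.231793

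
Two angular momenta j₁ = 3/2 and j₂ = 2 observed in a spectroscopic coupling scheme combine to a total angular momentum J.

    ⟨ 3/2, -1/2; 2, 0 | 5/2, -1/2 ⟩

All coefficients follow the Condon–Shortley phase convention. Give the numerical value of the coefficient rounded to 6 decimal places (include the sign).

−√(3/35) = -0.292770

j₁+j₂−J=1  J+j₁−j₂=2  J−j₁+j₂=3  j₁+j₂+J+1=7
(j₁±m₁, j₂±m₂, J±M) = (1,2,2,2,2,3)
P² = 48/35
sum k=0..1:
  [0] +1/4 = 1/4
  [1] −1/2 = -1/2
S = -1/4
C² = P²·S² = 3/35 ; C = -0.292770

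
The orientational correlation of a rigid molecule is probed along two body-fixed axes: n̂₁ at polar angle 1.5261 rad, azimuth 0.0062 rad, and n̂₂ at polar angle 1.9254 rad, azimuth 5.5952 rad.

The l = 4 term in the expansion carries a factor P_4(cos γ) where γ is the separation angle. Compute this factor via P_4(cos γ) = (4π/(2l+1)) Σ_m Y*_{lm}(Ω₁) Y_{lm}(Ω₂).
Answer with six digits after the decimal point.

Addition theorem: P_4(cos γ) = (4π/9) Σ_m Y*_{lm}(Ω₁) Y_{lm}(Ω₂), m = −4…4:
  term(m=-4) = -0.140927+0.053827i   from Y*(Ω₁)=+0.440632+0.010930i, Y(Ω₂)=-0.316605+0.130013i
  term(m=-3) = +0.009787-0.017425i   from Y*(Ω₁)=+0.055749+0.001037i, Y(Ω₂)=+0.169684-0.315718i
  term(m=-2) = +0.002742+0.014864i   from Y*(Ω₁)=-0.329164-0.004082i, Y(Ω₂)=-0.008889-0.045047i
  term(m=-1) = -0.016096-0.013398i   from Y*(Ω₁)=-0.063055-0.000391i, Y(Ω₂)=+0.256581+0.210898i
  term(m=+0) = -0.003557+0.000000i   from Y*(Ω₁)=+0.311036-0.000000i, Y(Ω₂)=-0.011436+0.000000i
  term(m=+1) = -0.016096+0.013398i   from Y*(Ω₁)=+0.063055-0.000391i, Y(Ω₂)=-0.256581+0.210898i
  term(m=+2) = +0.002742-0.014864i   from Y*(Ω₁)=-0.329164+0.004082i, Y(Ω₂)=-0.008889+0.045047i
  term(m=+3) = +0.009787+0.017425i   from Y*(Ω₁)=-0.055749+0.001037i, Y(Ω₂)=-0.169684-0.315718i
  term(m=+4) = -0.140927-0.053827i   from Y*(Ω₁)=+0.440632-0.010930i, Y(Ω₂)=-0.316605-0.130013i
Accumulated sum -0.292546+0.000000i; after 4π/(2l+1) scaling, -0.408471+0.000000i ⇒ P_4 = -0.408471

-0.408471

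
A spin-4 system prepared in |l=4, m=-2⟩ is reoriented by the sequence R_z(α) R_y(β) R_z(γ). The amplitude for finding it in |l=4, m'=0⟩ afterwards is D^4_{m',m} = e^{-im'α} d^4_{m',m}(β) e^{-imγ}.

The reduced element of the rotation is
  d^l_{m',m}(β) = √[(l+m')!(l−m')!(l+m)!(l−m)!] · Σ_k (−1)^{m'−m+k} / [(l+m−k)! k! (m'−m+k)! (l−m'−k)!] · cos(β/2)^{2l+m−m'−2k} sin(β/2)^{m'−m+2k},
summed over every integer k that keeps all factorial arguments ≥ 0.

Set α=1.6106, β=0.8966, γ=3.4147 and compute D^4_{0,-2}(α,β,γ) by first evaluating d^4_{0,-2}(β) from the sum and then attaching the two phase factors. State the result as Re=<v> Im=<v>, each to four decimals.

Re=0.3562 Im=0.2165

First d^4_{0,-2}(β=0.8966), then the phase factors e^{-i(0)α} and e^{-i(-2)γ}:
With c≡cos(β/2)=0.901185 and s≡sin(β/2)=0.433434, N=[24·24·2·720]^{1/2}=910.735966
k: max(0,(-2)−(0))=0 … min(4+(-2),4−(0))=2
  k=0: (−1)^2·910.7360/(96)·0.9012^6·0.4334^2 = +0.954667
  k=1: (−1)^3·910.7360/(36)·0.9012^4·0.4334^4 = -0.588896
  k=2: (−1)^4·910.7360/(96)·0.9012^2·0.4334^6 = +0.051084
d^4_{0,-2}(0.8966) = +0.954667 -0.588896 +0.051084 = +0.416855
Attach z-rotation phases: D = e^{-i(0)(1.6106)}·(+0.416855)·e^{-i(-2)(3.4147)} = +0.356201+0.216538i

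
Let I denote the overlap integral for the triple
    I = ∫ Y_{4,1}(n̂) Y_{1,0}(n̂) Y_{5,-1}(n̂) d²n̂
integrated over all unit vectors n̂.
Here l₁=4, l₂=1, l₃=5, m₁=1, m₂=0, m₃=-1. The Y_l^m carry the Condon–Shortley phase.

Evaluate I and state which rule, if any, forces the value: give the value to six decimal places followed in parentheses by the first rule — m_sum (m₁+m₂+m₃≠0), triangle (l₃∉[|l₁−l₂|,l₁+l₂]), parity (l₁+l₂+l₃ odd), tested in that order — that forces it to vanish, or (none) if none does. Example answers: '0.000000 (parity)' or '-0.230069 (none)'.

Rules hold: Σm=0, L=10 even, 3≤5≤5.
N = 9·3·11 = 297
Δ = 0!·8!·2!/11! = 1/495
Racah Σ t=0..0: t=0:+1/576 = 1/576
⇒ 3j(4 1 5; 0 0 0)² = 5/99, sgn -1
Racah Σ t=0..0: t=0:+1/720 = 1/720
⇒ 3j(4 1 5; 1 0 -1)² = 8/165, sgn +1
4πI² = N·(3j₀)²·(3jₘ)² = 8/11
I = -1·√(0.727273/4π) = -0.24057125
No selection rule forces the value: the integral is nonzero (none).

-0.240571 (none)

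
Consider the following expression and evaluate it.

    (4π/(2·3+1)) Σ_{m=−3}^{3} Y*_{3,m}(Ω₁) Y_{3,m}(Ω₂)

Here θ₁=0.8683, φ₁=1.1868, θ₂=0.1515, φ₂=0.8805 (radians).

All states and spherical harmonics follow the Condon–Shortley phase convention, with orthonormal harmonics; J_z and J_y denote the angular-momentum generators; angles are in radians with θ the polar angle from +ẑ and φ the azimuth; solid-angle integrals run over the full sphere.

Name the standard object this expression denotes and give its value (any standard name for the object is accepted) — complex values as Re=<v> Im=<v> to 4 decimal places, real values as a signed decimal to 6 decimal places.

Legendre polynomial (addition theorem), -0.074241

This sum is the spherical-harmonic addition theorem: it equals the Legendre polynomial P_l(cos γ) of the angle γ between the two directions.
Term-by-term m-sum for l=3 (normalisation 4π/7 = 1.795196):
  [-3]  conj(Y_{3,-3})(Ω₁) = -0.16947 - 0.07544j ; Y_{3,-3}(Ω₂) = -0.00126 - 0.00069j ; Δ = 0.00016 + 0.00021j
  [-2]  conj(Y_{3,-2})(Ω₁) = -0.27669 + 0.26722j ; Y_{3,-2}(Ω₂) = -0.00435 - 0.02260j ; Δ = 0.00724 + 0.00509j
  [-1]  conj(Y_{3,-1})(Ω₁) = 0.10048 + 0.24868j ; Y_{3,-1}(Ω₂) = 0.12070 - 0.14615j ; Δ = 0.04847 + 0.01533j
  [+0]  conj(Y_{3,0})(Ω₁) = -0.22005 + 0.00000j ; Y_{3,0}(Ω₂) = 0.69579 + 0.00000j ; Δ = -0.15311 + 0.00000j
  [+1]  conj(Y_{3,1})(Ω₁) = -0.10048 + 0.24868j ; Y_{3,1}(Ω₂) = -0.12070 - 0.14615j ; Δ = 0.04847 - 0.01533j
  [+2]  conj(Y_{3,2})(Ω₁) = -0.27669 - 0.26722j ; Y_{3,2}(Ω₂) = -0.00435 + 0.02260j ; Δ = 0.00724 - 0.00509j
  [+3]  conj(Y_{3,3})(Ω₁) = 0.16947 - 0.07544j ; Y_{3,3}(Ω₂) = 0.00126 - 0.00069j ; Δ = 0.00016 - 0.00021j
Accumulated sum -0.04136 - 0.00000j; after 4π/(2l+1) scaling, -0.07424 - 0.00000j ⇒ P_3 = -0.074241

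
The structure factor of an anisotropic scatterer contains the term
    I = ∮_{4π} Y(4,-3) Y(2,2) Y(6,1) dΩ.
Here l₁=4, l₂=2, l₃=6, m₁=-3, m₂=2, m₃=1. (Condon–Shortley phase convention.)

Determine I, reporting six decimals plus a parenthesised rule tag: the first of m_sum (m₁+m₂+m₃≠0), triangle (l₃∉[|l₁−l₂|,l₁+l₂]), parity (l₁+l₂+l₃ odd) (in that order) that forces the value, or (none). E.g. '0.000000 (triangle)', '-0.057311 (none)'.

-0.035563 (none)

m-sum 0 ✓  L=12 even ✓  2≤6≤6 ✓
Π(2lᵢ+1) = 9×5×13 = 585
triangle coeff Δ(4,2,6) = 1/6435
Σ_t [0,0]: t=0:+1/2304 = 1/2304
(3j)²=5/143 [(4 2 6; 0 0 0)], sign=+1
Σ_t [0,0]: t=0:+1/120960 = 1/120960
(3j)²=1/1287 [(4 2 6; -3 2 1)], sign=-1
⇒ 4πI² = 25/1573
I = (-1)√(25/1573/(4π)) = -0.03556319
No selection rule forces the value: the integral is nonzero (none).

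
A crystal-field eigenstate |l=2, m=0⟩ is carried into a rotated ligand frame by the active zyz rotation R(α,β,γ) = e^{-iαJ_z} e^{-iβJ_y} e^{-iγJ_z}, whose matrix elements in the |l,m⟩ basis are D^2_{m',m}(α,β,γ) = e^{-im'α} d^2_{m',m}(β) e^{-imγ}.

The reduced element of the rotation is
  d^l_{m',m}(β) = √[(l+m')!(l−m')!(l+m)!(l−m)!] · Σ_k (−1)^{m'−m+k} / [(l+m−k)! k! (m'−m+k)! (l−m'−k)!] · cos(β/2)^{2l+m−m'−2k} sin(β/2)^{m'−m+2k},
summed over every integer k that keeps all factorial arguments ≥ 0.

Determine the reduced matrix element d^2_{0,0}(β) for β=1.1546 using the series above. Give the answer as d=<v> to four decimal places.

d^2_{0,0}(β=1.1546) via the finite sum:
With c≡cos(β/2)=0.837939 and s≡sin(β/2)=0.545763, N=[2·2·2·2]^{1/2}=4.000000
k: max(0,(0)−(0))=0 … min(2+(0),2−(0))=2
  k=0: (−1)^0·4.0000/(4)·0.8379^4·0.5458^0 = +0.493004
  k=1: (−1)^1·4.0000/(1)·0.8379^2·0.5458^2 = -0.836554
  k=2: (−1)^2·4.0000/(4)·0.8379^0·0.5458^4 = +0.088719
d^2_{0,0}(1.1546) = +0.493004 -0.836554 +0.088719 = -0.254831

d=-0.2548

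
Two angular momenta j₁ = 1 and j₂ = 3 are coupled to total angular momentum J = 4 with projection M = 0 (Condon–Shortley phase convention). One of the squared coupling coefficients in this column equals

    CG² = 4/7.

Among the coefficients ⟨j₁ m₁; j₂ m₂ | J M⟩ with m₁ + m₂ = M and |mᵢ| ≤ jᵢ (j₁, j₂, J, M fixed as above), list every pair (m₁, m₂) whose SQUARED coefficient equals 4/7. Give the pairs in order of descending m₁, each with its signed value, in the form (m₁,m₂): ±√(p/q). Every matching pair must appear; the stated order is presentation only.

Admissible pairs with m₁+m₂ = M = 0: (-1,1), (0,0), (1,-1)
  (m₁,m₂)=(1,-1): CG² = 3/14, CG = +√(3/14)
  (m₁,m₂)=(0,0): CG² = 4/7, CG = +√(4/7)   ← matches the target
  (m₁,m₂)=(-1,1): CG² = 3/14, CG = +√(3/14)
Pairs with CG² = 4/7: (0,0): +√(4/7)

(0,0): +√(4/7)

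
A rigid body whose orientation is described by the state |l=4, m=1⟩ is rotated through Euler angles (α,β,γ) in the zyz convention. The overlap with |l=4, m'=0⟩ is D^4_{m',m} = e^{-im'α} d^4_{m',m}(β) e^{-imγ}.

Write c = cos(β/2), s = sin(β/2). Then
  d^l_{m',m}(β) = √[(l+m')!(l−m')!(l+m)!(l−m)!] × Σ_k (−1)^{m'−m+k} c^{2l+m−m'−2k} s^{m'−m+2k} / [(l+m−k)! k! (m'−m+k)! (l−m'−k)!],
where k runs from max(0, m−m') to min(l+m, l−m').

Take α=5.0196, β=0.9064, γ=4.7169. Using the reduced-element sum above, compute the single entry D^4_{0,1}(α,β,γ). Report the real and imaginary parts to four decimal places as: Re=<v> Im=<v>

Re=-0.0004 Im=-0.0919

First d^4_{0,1}(β=0.9064), then the phase factors e^{-i(0)α} and e^{-i(1)γ}:
With c≡cos(β/2)=0.899051 and s≡sin(β/2)=0.437845, N=[24·24·120·6]^{1/2}=643.987578
Admissible k: 1..4 (factorial args all ≥0)
  k=1: (−1)^0·643.9876/(144)·0.8991^7·0.4378^1 = +0.929660
  k=2: (−1)^1·643.9876/(24)·0.8991^5·0.4378^3 = -1.322962
  k=3: (−1)^2·643.9876/(24)·0.8991^3·0.4378^5 = +0.313776
  k=4: (−1)^3·643.9876/(144)·0.8991^1·0.4378^7 = -0.012403
d^4_{0,1}(0.9064) = +0.929660 -1.322962 +0.313776 -0.012403 = -0.091930
D = (+1.000000+0.000000i)·(-0.091930)·(+0.004511+0.999990i) = -0.000415-0.091929i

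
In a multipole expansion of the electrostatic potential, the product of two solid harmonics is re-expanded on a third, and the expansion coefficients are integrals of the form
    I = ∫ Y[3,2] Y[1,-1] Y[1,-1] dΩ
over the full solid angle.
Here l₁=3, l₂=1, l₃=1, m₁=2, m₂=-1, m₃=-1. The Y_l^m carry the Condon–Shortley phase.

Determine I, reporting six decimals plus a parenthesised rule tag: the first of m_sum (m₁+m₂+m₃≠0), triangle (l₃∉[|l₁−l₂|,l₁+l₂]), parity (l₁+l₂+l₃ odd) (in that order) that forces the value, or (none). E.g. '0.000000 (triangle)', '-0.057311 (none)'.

l₃=1 ∉ [2,4] — triangle fails ⇒ I = 0

0.000000 (triangle)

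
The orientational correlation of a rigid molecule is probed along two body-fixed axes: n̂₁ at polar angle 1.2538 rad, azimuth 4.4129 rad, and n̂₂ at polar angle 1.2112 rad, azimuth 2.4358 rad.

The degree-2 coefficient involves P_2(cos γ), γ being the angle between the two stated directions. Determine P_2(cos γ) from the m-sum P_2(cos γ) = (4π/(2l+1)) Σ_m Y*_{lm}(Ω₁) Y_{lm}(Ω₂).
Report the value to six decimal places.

Expand P_2 via completeness: Σ_{m} conj(Y_{2,m}) at Ω₁ times Y_{2,m} at Ω₂ —
  m=-2: Y*=(-0.288030, 0.196620)  Y=(0.053656, 0.334161)  product (-0.081157, -0.085699)
  m=-1: Y*=(-0.067508, -0.218631)  Y=(-0.193676, -0.165058)  product (-0.023012, 0.053486)
  m=+0: Y*=(-0.223456, -0.000000)  Y=(-0.198226, 0.000000)  product (0.044295, 0.000000)
  m=+1: Y*=(0.067508, -0.218631)  Y=(0.193676, -0.165058)  product (-0.023012, -0.053486)
  m=+2: Y*=(-0.288030, -0.196620)  Y=(0.053656, -0.334161)  product (-0.081157, 0.085699)
Total Σ_m = (-0.164044, 0.000000). Multiply by 2.513274: (-0.412288, 0.000000). P_2(cos γ) = -0.412288

-0.412288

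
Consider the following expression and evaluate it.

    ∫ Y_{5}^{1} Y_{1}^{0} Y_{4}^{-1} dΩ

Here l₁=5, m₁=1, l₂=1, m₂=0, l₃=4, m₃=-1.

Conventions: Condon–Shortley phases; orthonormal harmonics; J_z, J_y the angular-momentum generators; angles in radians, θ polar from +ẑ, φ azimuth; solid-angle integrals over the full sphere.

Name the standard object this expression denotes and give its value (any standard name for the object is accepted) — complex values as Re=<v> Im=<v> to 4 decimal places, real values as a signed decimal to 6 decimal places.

This is a Gaunt coefficient — the integral of a triple product of spherical harmonics over the sphere.
m-sum 0 ✓  L=10 even ✓  4≤4≤6 ✓
Π(2lᵢ+1) = 11×3×9 = 297
triangle coeff Δ(5,1,4) = 1/495
Σ_t [1,1]: t=1:−1/576 = -1/576
(3j)²=5/99 [(5 1 4; 0 0 0)], sign=-1
Σ_t [1,1]: t=1:−1/720 = -1/720
(3j)²=8/165 [(5 1 4; 1 0 -1)], sign=+1
⇒ 4πI² = 8/11
I = (-1)√(8/11/(4π)) = -0.24057125

Gaunt coefficient, -0.240571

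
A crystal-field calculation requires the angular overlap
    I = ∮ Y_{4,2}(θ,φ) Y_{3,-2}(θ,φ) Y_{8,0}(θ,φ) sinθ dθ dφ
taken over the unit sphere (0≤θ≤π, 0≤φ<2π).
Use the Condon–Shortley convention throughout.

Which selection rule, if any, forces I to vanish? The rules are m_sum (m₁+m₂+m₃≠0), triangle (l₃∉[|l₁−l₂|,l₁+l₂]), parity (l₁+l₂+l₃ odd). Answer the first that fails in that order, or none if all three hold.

triangle

m₁+m₂+m₃ = 2 − 2 + 0 = 0  ✓
triangle: need |l₁−l₂| ≤ l₃ ≤ l₁+l₂ = [1,7]; l₃=8 is outside  ✗
parity: l₁+l₂+l₃ = 15 is odd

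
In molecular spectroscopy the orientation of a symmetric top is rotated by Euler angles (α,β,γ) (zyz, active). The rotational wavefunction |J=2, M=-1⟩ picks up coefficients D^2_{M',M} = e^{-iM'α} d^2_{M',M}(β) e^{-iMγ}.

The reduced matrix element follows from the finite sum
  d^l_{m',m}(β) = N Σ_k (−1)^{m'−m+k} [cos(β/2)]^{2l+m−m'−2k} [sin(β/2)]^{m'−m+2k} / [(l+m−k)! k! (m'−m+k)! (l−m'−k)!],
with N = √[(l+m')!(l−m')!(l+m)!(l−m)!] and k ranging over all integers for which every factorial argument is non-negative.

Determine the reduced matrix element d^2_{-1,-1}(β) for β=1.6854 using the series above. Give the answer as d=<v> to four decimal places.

d^2_{-1,-1}(β=1.6854) via the finite sum:
Half-angle: c=0.665450, s=0.746443. N=√(1·6·1·6)=6.000000
The bounds max(0,m−m')=0 and min(l+m,l−m')=1 give 2 terms
  k=0: (−1)^0·6.0000/(6)·0.6654^4·0.7464^0 = +0.196093
  k=1: (−1)^1·6.0000/(2)·0.6654^2·0.7464^2 = -0.740193
d^2_{-1,-1}(1.6854) = +0.196093 -0.740193 = -0.544100

d=-0.5441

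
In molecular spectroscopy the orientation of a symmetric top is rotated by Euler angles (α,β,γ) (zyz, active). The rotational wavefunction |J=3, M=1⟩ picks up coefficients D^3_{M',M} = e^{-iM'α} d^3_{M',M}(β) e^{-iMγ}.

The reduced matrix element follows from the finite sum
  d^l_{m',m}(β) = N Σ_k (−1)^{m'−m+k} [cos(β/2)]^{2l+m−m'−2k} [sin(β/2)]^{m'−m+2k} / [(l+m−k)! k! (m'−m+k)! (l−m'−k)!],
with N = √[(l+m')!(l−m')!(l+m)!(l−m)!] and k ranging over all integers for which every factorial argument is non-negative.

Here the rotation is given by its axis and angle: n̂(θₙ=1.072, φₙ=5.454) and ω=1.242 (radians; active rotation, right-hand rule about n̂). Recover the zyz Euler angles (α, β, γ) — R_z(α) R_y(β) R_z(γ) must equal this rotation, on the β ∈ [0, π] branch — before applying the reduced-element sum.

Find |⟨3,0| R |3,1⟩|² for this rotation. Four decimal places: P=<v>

Axis–angle → zyz. n̂ = (sinθₙcosφₙ, sinθₙsinφₙ, cosθₙ) = (+0.593176, -0.647538, +0.478369), ω = 1.2420.
R = I cosω + sinω [n̂]ₓ + (1−cosω) n̂n̂ᵀ gives
  R = [+0.561146, -0.712819, -0.420720; +0.192668, +0.606814, -0.771139; +0.804981, +0.351662, +0.477849]
β = atan2(√(R₁₃²+R₂₃²), R₃₃) = 1.072592; α = atan2(R₂₃, R₁₃) mod 2π = 4.212944; γ = atan2(R₃₂, −R₃₁) mod 2π = 2.729722
D^3_{0,1}(4.2129,1.0726,2.7297) = e^{-i·0·4.2129}·d^3_{0,1}(1.0726)·e^{-i·1·2.7297}. Compute d first:
With c≡cos(β/2)=0.859607 and s≡sin(β/2)=0.510956, N=[6·6·24·2]^{1/2}=41.569219
k: max(0,(1)−(0))=1 … min(3+(1),3−(0))=3
  k=1: (−1)^0·41.5692/(12)·0.8596^5·0.5110^1 = +0.830756
  k=2: (−1)^1·41.5692/(4)·0.8596^3·0.5110^3 = -0.880565
  k=3: (−1)^2·41.5692/(12)·0.8596^1·0.5110^5 = +0.103707
d^3_{0,1}(1.0726) = +0.830756 -0.880565 +0.103707 = +0.053898
|D^3_{0,1}|² = |d^3_{0,1}(β)|² = (+0.053898)² = 0.002905 (the z-rotation phases have unit modulus)

P=0.0029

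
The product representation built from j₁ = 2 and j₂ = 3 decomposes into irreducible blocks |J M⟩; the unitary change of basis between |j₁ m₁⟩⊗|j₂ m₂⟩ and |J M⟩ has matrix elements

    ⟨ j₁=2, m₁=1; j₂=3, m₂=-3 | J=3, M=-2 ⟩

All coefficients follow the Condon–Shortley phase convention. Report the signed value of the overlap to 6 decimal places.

+0.645497

√[7·2!2!4!/9! · 3!1!0!6!1!5!] = √(960)
  +(−1)^0/∏(0,2,1,0,1,4)! = 1/48  (running 1/48)
⟨..|..⟩ = √(960)·(1/48) = +0.645497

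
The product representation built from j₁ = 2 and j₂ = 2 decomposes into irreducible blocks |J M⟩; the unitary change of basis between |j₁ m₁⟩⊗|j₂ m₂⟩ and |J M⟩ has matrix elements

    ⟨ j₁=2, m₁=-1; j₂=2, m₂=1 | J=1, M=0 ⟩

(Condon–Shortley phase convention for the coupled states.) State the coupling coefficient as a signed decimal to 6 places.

+√(1/10) ≈ +0.316228

√[3·3!1!1!/6! · 1!3!3!1!1!1!] = √(9/10)
  +(−1)^2/∏(2,1,1,1,0,0)! = 1/2  (running 1/2)
  +(−1)^3/∏(3,0,0,0,1,1)! = -1/6  (running 1/3)
⟨..|..⟩ = √(9/10)·(1/3) = +0.316228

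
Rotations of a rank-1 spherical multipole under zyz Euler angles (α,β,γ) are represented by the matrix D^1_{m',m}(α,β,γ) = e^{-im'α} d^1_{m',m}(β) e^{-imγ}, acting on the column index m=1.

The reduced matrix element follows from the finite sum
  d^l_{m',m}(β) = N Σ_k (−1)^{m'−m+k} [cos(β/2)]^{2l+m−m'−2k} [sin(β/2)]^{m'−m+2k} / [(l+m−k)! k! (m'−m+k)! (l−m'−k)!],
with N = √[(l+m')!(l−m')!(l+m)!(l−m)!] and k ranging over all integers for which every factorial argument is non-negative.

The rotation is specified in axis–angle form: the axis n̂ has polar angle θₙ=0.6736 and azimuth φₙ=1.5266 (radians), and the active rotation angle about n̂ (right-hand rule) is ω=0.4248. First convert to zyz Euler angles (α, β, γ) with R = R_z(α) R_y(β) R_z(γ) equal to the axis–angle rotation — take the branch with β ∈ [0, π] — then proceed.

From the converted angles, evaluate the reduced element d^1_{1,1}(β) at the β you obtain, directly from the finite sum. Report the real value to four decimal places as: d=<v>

d=0.9827

Axis–angle → zyz. n̂ = (sinθₙcosφₙ, sinθₙsinφₙ, cosθₙ) = (+0.027561, +0.623195, +0.781581), ω = 0.4248.
R = I cosω + sinω [n̂]ₓ + (1−cosω) n̂n̂ᵀ gives
  R = [+0.911189, -0.320593, +0.258757; +0.323646, +0.945639, +0.031932; -0.254928, +0.054650, +0.965414]
β = atan2(√(R₁₃²+R₂₃²), R₃₃) = 0.263768; α = atan2(R₂₃, R₁₃) mod 2π = 0.122784; γ = atan2(R₃₂, −R₃₁) mod 2π = 0.211177
d^1_{1,1}(β=0.2638) via the finite sum:
c=cos(0.263768/2)=0.991316, s=sin(0.263768/2)=0.131502; N=√[2·1·2·1]=2.000000
k∈{0} keeps every argument non-negative
  k=0: (−1)^0·2.0000/(2)·0.9913^2·0.1315^0 = +0.982707
d^1_{1,1}(0.2638) = +0.982707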